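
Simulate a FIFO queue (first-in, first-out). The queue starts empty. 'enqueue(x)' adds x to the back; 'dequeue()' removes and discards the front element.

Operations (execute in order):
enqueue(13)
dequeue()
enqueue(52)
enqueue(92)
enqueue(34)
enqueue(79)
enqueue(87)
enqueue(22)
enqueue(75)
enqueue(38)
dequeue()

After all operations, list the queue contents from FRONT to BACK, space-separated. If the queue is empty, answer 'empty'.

Answer: 92 34 79 87 22 75 38

Derivation:
enqueue(13): [13]
dequeue(): []
enqueue(52): [52]
enqueue(92): [52, 92]
enqueue(34): [52, 92, 34]
enqueue(79): [52, 92, 34, 79]
enqueue(87): [52, 92, 34, 79, 87]
enqueue(22): [52, 92, 34, 79, 87, 22]
enqueue(75): [52, 92, 34, 79, 87, 22, 75]
enqueue(38): [52, 92, 34, 79, 87, 22, 75, 38]
dequeue(): [92, 34, 79, 87, 22, 75, 38]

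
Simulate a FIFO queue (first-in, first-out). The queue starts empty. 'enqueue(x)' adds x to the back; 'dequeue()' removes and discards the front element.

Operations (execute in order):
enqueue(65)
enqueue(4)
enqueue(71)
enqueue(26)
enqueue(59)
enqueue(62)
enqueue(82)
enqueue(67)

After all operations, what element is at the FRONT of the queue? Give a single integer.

enqueue(65): queue = [65]
enqueue(4): queue = [65, 4]
enqueue(71): queue = [65, 4, 71]
enqueue(26): queue = [65, 4, 71, 26]
enqueue(59): queue = [65, 4, 71, 26, 59]
enqueue(62): queue = [65, 4, 71, 26, 59, 62]
enqueue(82): queue = [65, 4, 71, 26, 59, 62, 82]
enqueue(67): queue = [65, 4, 71, 26, 59, 62, 82, 67]

Answer: 65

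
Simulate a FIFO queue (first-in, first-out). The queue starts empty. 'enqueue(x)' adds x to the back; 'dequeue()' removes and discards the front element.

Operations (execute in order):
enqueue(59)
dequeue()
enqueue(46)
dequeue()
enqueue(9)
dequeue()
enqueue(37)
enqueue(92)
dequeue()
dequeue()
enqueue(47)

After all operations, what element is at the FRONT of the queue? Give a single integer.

Answer: 47

Derivation:
enqueue(59): queue = [59]
dequeue(): queue = []
enqueue(46): queue = [46]
dequeue(): queue = []
enqueue(9): queue = [9]
dequeue(): queue = []
enqueue(37): queue = [37]
enqueue(92): queue = [37, 92]
dequeue(): queue = [92]
dequeue(): queue = []
enqueue(47): queue = [47]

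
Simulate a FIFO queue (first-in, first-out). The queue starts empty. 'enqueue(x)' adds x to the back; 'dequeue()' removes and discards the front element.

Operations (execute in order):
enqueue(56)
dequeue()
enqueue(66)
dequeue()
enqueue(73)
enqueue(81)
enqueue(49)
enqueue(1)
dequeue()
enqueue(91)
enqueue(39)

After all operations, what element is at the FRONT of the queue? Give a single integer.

enqueue(56): queue = [56]
dequeue(): queue = []
enqueue(66): queue = [66]
dequeue(): queue = []
enqueue(73): queue = [73]
enqueue(81): queue = [73, 81]
enqueue(49): queue = [73, 81, 49]
enqueue(1): queue = [73, 81, 49, 1]
dequeue(): queue = [81, 49, 1]
enqueue(91): queue = [81, 49, 1, 91]
enqueue(39): queue = [81, 49, 1, 91, 39]

Answer: 81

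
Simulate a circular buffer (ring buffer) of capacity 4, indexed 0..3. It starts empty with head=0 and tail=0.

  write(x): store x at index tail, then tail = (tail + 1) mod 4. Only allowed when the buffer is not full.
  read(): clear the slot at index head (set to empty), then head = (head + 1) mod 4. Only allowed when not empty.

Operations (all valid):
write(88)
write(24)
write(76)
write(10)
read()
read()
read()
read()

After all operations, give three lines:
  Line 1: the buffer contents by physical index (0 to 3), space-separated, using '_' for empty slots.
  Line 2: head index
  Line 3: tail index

Answer: _ _ _ _
0
0

Derivation:
write(88): buf=[88 _ _ _], head=0, tail=1, size=1
write(24): buf=[88 24 _ _], head=0, tail=2, size=2
write(76): buf=[88 24 76 _], head=0, tail=3, size=3
write(10): buf=[88 24 76 10], head=0, tail=0, size=4
read(): buf=[_ 24 76 10], head=1, tail=0, size=3
read(): buf=[_ _ 76 10], head=2, tail=0, size=2
read(): buf=[_ _ _ 10], head=3, tail=0, size=1
read(): buf=[_ _ _ _], head=0, tail=0, size=0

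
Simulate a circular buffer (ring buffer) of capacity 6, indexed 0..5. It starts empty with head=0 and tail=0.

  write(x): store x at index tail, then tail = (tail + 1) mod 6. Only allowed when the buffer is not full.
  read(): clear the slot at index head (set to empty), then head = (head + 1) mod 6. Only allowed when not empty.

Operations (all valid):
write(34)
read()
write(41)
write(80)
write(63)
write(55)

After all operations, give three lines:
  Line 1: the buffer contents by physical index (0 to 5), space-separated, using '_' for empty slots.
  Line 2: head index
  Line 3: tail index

write(34): buf=[34 _ _ _ _ _], head=0, tail=1, size=1
read(): buf=[_ _ _ _ _ _], head=1, tail=1, size=0
write(41): buf=[_ 41 _ _ _ _], head=1, tail=2, size=1
write(80): buf=[_ 41 80 _ _ _], head=1, tail=3, size=2
write(63): buf=[_ 41 80 63 _ _], head=1, tail=4, size=3
write(55): buf=[_ 41 80 63 55 _], head=1, tail=5, size=4

Answer: _ 41 80 63 55 _
1
5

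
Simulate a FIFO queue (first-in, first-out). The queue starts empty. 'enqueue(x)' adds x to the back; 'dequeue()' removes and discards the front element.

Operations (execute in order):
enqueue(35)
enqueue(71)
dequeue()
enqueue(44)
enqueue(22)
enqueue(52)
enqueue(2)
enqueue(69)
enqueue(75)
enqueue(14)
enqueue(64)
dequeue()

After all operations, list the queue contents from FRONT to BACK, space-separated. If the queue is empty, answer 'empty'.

enqueue(35): [35]
enqueue(71): [35, 71]
dequeue(): [71]
enqueue(44): [71, 44]
enqueue(22): [71, 44, 22]
enqueue(52): [71, 44, 22, 52]
enqueue(2): [71, 44, 22, 52, 2]
enqueue(69): [71, 44, 22, 52, 2, 69]
enqueue(75): [71, 44, 22, 52, 2, 69, 75]
enqueue(14): [71, 44, 22, 52, 2, 69, 75, 14]
enqueue(64): [71, 44, 22, 52, 2, 69, 75, 14, 64]
dequeue(): [44, 22, 52, 2, 69, 75, 14, 64]

Answer: 44 22 52 2 69 75 14 64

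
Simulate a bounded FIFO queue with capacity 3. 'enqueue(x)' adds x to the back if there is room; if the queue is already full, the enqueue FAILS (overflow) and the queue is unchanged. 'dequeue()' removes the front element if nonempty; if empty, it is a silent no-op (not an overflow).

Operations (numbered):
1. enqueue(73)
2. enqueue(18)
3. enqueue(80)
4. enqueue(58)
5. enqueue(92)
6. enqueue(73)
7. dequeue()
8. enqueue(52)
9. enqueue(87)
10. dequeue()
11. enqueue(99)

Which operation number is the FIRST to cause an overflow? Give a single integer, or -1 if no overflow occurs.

Answer: 4

Derivation:
1. enqueue(73): size=1
2. enqueue(18): size=2
3. enqueue(80): size=3
4. enqueue(58): size=3=cap → OVERFLOW (fail)
5. enqueue(92): size=3=cap → OVERFLOW (fail)
6. enqueue(73): size=3=cap → OVERFLOW (fail)
7. dequeue(): size=2
8. enqueue(52): size=3
9. enqueue(87): size=3=cap → OVERFLOW (fail)
10. dequeue(): size=2
11. enqueue(99): size=3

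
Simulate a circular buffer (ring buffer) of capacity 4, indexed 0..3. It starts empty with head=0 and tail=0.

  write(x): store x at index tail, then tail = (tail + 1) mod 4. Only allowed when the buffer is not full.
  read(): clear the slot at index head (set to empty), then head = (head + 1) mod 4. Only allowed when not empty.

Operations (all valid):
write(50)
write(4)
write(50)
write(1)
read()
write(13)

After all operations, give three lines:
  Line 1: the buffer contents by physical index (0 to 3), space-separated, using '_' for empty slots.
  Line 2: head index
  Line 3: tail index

write(50): buf=[50 _ _ _], head=0, tail=1, size=1
write(4): buf=[50 4 _ _], head=0, tail=2, size=2
write(50): buf=[50 4 50 _], head=0, tail=3, size=3
write(1): buf=[50 4 50 1], head=0, tail=0, size=4
read(): buf=[_ 4 50 1], head=1, tail=0, size=3
write(13): buf=[13 4 50 1], head=1, tail=1, size=4

Answer: 13 4 50 1
1
1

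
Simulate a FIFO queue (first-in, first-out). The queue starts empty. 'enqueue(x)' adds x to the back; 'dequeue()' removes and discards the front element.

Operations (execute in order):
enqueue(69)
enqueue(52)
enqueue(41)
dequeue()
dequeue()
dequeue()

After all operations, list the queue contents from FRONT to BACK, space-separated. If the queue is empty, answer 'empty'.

Answer: empty

Derivation:
enqueue(69): [69]
enqueue(52): [69, 52]
enqueue(41): [69, 52, 41]
dequeue(): [52, 41]
dequeue(): [41]
dequeue(): []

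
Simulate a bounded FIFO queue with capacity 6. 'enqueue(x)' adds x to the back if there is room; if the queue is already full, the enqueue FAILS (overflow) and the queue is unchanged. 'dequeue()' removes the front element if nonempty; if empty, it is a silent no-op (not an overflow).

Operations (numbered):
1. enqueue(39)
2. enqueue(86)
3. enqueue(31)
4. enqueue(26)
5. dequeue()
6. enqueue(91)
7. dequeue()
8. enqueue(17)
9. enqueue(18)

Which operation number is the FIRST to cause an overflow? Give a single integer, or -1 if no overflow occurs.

Answer: -1

Derivation:
1. enqueue(39): size=1
2. enqueue(86): size=2
3. enqueue(31): size=3
4. enqueue(26): size=4
5. dequeue(): size=3
6. enqueue(91): size=4
7. dequeue(): size=3
8. enqueue(17): size=4
9. enqueue(18): size=5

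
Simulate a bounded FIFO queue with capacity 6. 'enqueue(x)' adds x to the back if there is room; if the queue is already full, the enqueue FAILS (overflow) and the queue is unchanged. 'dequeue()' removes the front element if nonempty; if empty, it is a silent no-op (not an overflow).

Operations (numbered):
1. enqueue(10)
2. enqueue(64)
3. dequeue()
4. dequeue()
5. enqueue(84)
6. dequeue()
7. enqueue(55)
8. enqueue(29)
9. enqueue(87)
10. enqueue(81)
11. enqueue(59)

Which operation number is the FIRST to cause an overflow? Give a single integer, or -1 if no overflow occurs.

Answer: -1

Derivation:
1. enqueue(10): size=1
2. enqueue(64): size=2
3. dequeue(): size=1
4. dequeue(): size=0
5. enqueue(84): size=1
6. dequeue(): size=0
7. enqueue(55): size=1
8. enqueue(29): size=2
9. enqueue(87): size=3
10. enqueue(81): size=4
11. enqueue(59): size=5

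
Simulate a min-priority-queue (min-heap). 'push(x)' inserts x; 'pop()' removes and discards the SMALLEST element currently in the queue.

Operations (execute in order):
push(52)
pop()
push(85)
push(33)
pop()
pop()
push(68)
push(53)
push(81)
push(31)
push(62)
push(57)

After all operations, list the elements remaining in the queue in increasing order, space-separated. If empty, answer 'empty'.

push(52): heap contents = [52]
pop() → 52: heap contents = []
push(85): heap contents = [85]
push(33): heap contents = [33, 85]
pop() → 33: heap contents = [85]
pop() → 85: heap contents = []
push(68): heap contents = [68]
push(53): heap contents = [53, 68]
push(81): heap contents = [53, 68, 81]
push(31): heap contents = [31, 53, 68, 81]
push(62): heap contents = [31, 53, 62, 68, 81]
push(57): heap contents = [31, 53, 57, 62, 68, 81]

Answer: 31 53 57 62 68 81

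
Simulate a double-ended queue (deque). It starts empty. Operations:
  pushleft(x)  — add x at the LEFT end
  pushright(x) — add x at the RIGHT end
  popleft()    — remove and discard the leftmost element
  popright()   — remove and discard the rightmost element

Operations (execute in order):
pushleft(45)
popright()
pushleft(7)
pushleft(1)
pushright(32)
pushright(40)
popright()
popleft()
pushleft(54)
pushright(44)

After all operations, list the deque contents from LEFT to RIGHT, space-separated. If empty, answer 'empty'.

Answer: 54 7 32 44

Derivation:
pushleft(45): [45]
popright(): []
pushleft(7): [7]
pushleft(1): [1, 7]
pushright(32): [1, 7, 32]
pushright(40): [1, 7, 32, 40]
popright(): [1, 7, 32]
popleft(): [7, 32]
pushleft(54): [54, 7, 32]
pushright(44): [54, 7, 32, 44]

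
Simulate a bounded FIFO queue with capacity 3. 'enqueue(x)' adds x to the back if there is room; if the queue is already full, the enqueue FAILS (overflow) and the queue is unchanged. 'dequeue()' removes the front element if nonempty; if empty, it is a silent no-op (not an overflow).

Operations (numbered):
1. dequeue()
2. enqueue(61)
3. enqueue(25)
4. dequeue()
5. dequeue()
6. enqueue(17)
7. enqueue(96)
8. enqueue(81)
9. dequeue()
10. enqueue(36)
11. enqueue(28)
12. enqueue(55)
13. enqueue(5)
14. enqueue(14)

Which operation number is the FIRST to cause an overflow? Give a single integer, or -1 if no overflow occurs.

1. dequeue(): empty, no-op, size=0
2. enqueue(61): size=1
3. enqueue(25): size=2
4. dequeue(): size=1
5. dequeue(): size=0
6. enqueue(17): size=1
7. enqueue(96): size=2
8. enqueue(81): size=3
9. dequeue(): size=2
10. enqueue(36): size=3
11. enqueue(28): size=3=cap → OVERFLOW (fail)
12. enqueue(55): size=3=cap → OVERFLOW (fail)
13. enqueue(5): size=3=cap → OVERFLOW (fail)
14. enqueue(14): size=3=cap → OVERFLOW (fail)

Answer: 11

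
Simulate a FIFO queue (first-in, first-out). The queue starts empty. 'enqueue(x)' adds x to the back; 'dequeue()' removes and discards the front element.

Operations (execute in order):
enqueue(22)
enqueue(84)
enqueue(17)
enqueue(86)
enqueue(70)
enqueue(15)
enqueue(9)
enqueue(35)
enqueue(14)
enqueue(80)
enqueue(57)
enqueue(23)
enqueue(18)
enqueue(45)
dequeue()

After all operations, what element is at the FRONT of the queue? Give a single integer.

Answer: 84

Derivation:
enqueue(22): queue = [22]
enqueue(84): queue = [22, 84]
enqueue(17): queue = [22, 84, 17]
enqueue(86): queue = [22, 84, 17, 86]
enqueue(70): queue = [22, 84, 17, 86, 70]
enqueue(15): queue = [22, 84, 17, 86, 70, 15]
enqueue(9): queue = [22, 84, 17, 86, 70, 15, 9]
enqueue(35): queue = [22, 84, 17, 86, 70, 15, 9, 35]
enqueue(14): queue = [22, 84, 17, 86, 70, 15, 9, 35, 14]
enqueue(80): queue = [22, 84, 17, 86, 70, 15, 9, 35, 14, 80]
enqueue(57): queue = [22, 84, 17, 86, 70, 15, 9, 35, 14, 80, 57]
enqueue(23): queue = [22, 84, 17, 86, 70, 15, 9, 35, 14, 80, 57, 23]
enqueue(18): queue = [22, 84, 17, 86, 70, 15, 9, 35, 14, 80, 57, 23, 18]
enqueue(45): queue = [22, 84, 17, 86, 70, 15, 9, 35, 14, 80, 57, 23, 18, 45]
dequeue(): queue = [84, 17, 86, 70, 15, 9, 35, 14, 80, 57, 23, 18, 45]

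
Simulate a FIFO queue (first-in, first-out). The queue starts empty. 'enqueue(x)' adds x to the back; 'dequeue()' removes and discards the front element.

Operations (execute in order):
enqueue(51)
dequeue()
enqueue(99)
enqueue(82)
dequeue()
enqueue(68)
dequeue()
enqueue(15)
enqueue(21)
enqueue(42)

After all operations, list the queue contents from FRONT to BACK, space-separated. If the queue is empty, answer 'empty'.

Answer: 68 15 21 42

Derivation:
enqueue(51): [51]
dequeue(): []
enqueue(99): [99]
enqueue(82): [99, 82]
dequeue(): [82]
enqueue(68): [82, 68]
dequeue(): [68]
enqueue(15): [68, 15]
enqueue(21): [68, 15, 21]
enqueue(42): [68, 15, 21, 42]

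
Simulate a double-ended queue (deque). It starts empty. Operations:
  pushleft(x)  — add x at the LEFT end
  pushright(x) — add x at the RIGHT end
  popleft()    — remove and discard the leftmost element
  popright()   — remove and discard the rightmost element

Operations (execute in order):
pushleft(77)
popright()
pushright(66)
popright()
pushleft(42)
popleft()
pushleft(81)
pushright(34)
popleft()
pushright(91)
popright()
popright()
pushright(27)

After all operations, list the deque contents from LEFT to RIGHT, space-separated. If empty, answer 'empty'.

Answer: 27

Derivation:
pushleft(77): [77]
popright(): []
pushright(66): [66]
popright(): []
pushleft(42): [42]
popleft(): []
pushleft(81): [81]
pushright(34): [81, 34]
popleft(): [34]
pushright(91): [34, 91]
popright(): [34]
popright(): []
pushright(27): [27]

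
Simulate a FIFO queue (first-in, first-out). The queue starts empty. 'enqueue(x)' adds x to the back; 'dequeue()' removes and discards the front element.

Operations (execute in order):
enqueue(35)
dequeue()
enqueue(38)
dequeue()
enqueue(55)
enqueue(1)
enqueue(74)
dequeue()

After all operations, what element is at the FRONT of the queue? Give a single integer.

Answer: 1

Derivation:
enqueue(35): queue = [35]
dequeue(): queue = []
enqueue(38): queue = [38]
dequeue(): queue = []
enqueue(55): queue = [55]
enqueue(1): queue = [55, 1]
enqueue(74): queue = [55, 1, 74]
dequeue(): queue = [1, 74]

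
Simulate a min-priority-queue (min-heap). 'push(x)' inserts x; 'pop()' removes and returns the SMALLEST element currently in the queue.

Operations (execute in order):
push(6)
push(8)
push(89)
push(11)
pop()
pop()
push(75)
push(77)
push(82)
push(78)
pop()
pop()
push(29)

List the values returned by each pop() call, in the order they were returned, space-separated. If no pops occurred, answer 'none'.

push(6): heap contents = [6]
push(8): heap contents = [6, 8]
push(89): heap contents = [6, 8, 89]
push(11): heap contents = [6, 8, 11, 89]
pop() → 6: heap contents = [8, 11, 89]
pop() → 8: heap contents = [11, 89]
push(75): heap contents = [11, 75, 89]
push(77): heap contents = [11, 75, 77, 89]
push(82): heap contents = [11, 75, 77, 82, 89]
push(78): heap contents = [11, 75, 77, 78, 82, 89]
pop() → 11: heap contents = [75, 77, 78, 82, 89]
pop() → 75: heap contents = [77, 78, 82, 89]
push(29): heap contents = [29, 77, 78, 82, 89]

Answer: 6 8 11 75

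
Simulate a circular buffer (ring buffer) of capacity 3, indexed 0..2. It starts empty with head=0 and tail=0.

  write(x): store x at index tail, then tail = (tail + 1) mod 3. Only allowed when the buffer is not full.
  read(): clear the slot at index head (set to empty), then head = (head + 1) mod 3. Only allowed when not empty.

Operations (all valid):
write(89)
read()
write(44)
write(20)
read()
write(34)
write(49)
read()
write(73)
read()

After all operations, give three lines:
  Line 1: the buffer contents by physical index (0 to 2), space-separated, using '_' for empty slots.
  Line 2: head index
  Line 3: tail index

Answer: _ 49 73
1
0

Derivation:
write(89): buf=[89 _ _], head=0, tail=1, size=1
read(): buf=[_ _ _], head=1, tail=1, size=0
write(44): buf=[_ 44 _], head=1, tail=2, size=1
write(20): buf=[_ 44 20], head=1, tail=0, size=2
read(): buf=[_ _ 20], head=2, tail=0, size=1
write(34): buf=[34 _ 20], head=2, tail=1, size=2
write(49): buf=[34 49 20], head=2, tail=2, size=3
read(): buf=[34 49 _], head=0, tail=2, size=2
write(73): buf=[34 49 73], head=0, tail=0, size=3
read(): buf=[_ 49 73], head=1, tail=0, size=2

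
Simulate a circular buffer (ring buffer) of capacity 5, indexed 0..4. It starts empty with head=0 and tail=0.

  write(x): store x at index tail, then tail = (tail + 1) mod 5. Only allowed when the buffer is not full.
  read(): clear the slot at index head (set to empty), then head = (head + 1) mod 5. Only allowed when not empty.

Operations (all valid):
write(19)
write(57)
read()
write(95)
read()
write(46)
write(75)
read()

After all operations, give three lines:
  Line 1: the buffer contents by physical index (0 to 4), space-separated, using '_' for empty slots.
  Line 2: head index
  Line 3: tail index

Answer: _ _ _ 46 75
3
0

Derivation:
write(19): buf=[19 _ _ _ _], head=0, tail=1, size=1
write(57): buf=[19 57 _ _ _], head=0, tail=2, size=2
read(): buf=[_ 57 _ _ _], head=1, tail=2, size=1
write(95): buf=[_ 57 95 _ _], head=1, tail=3, size=2
read(): buf=[_ _ 95 _ _], head=2, tail=3, size=1
write(46): buf=[_ _ 95 46 _], head=2, tail=4, size=2
write(75): buf=[_ _ 95 46 75], head=2, tail=0, size=3
read(): buf=[_ _ _ 46 75], head=3, tail=0, size=2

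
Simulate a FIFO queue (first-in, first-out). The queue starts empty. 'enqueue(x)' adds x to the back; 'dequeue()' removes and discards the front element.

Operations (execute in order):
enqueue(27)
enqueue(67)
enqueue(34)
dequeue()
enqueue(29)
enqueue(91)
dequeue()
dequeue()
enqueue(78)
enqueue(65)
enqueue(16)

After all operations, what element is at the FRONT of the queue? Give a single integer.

Answer: 29

Derivation:
enqueue(27): queue = [27]
enqueue(67): queue = [27, 67]
enqueue(34): queue = [27, 67, 34]
dequeue(): queue = [67, 34]
enqueue(29): queue = [67, 34, 29]
enqueue(91): queue = [67, 34, 29, 91]
dequeue(): queue = [34, 29, 91]
dequeue(): queue = [29, 91]
enqueue(78): queue = [29, 91, 78]
enqueue(65): queue = [29, 91, 78, 65]
enqueue(16): queue = [29, 91, 78, 65, 16]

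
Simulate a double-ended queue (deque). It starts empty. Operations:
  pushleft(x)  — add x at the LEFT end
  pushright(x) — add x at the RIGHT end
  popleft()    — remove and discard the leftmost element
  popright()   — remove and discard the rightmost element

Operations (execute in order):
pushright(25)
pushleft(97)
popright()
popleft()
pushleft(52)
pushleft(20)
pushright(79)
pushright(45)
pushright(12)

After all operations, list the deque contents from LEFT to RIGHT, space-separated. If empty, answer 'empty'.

Answer: 20 52 79 45 12

Derivation:
pushright(25): [25]
pushleft(97): [97, 25]
popright(): [97]
popleft(): []
pushleft(52): [52]
pushleft(20): [20, 52]
pushright(79): [20, 52, 79]
pushright(45): [20, 52, 79, 45]
pushright(12): [20, 52, 79, 45, 12]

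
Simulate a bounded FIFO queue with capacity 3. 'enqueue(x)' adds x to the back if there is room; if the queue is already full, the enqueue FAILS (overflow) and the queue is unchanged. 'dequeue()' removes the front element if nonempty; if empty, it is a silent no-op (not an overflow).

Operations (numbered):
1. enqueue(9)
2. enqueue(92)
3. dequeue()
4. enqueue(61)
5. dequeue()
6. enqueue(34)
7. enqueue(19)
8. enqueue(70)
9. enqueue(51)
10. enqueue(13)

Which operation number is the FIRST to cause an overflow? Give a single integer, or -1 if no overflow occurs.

1. enqueue(9): size=1
2. enqueue(92): size=2
3. dequeue(): size=1
4. enqueue(61): size=2
5. dequeue(): size=1
6. enqueue(34): size=2
7. enqueue(19): size=3
8. enqueue(70): size=3=cap → OVERFLOW (fail)
9. enqueue(51): size=3=cap → OVERFLOW (fail)
10. enqueue(13): size=3=cap → OVERFLOW (fail)

Answer: 8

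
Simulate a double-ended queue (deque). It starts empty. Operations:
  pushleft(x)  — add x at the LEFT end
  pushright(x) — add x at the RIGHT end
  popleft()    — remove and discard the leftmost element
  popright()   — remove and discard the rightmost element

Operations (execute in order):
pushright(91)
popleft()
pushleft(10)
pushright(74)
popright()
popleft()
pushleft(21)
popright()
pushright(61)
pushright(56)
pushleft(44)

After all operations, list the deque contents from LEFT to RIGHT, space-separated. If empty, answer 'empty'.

pushright(91): [91]
popleft(): []
pushleft(10): [10]
pushright(74): [10, 74]
popright(): [10]
popleft(): []
pushleft(21): [21]
popright(): []
pushright(61): [61]
pushright(56): [61, 56]
pushleft(44): [44, 61, 56]

Answer: 44 61 56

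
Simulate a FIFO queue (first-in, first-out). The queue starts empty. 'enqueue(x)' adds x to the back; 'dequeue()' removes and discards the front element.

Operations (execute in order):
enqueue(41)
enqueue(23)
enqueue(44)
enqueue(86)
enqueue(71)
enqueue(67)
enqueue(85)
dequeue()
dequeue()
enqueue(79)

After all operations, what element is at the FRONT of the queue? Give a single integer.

Answer: 44

Derivation:
enqueue(41): queue = [41]
enqueue(23): queue = [41, 23]
enqueue(44): queue = [41, 23, 44]
enqueue(86): queue = [41, 23, 44, 86]
enqueue(71): queue = [41, 23, 44, 86, 71]
enqueue(67): queue = [41, 23, 44, 86, 71, 67]
enqueue(85): queue = [41, 23, 44, 86, 71, 67, 85]
dequeue(): queue = [23, 44, 86, 71, 67, 85]
dequeue(): queue = [44, 86, 71, 67, 85]
enqueue(79): queue = [44, 86, 71, 67, 85, 79]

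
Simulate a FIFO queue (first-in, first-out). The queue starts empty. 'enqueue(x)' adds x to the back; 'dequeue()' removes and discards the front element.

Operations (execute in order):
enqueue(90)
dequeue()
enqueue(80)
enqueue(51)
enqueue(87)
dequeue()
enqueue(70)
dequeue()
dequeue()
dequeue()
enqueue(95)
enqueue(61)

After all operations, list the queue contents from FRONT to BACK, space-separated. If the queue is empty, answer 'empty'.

enqueue(90): [90]
dequeue(): []
enqueue(80): [80]
enqueue(51): [80, 51]
enqueue(87): [80, 51, 87]
dequeue(): [51, 87]
enqueue(70): [51, 87, 70]
dequeue(): [87, 70]
dequeue(): [70]
dequeue(): []
enqueue(95): [95]
enqueue(61): [95, 61]

Answer: 95 61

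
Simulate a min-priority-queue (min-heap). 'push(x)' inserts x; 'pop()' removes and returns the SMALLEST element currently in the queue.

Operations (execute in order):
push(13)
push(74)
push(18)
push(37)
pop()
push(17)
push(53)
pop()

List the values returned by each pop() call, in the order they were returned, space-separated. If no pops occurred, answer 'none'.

push(13): heap contents = [13]
push(74): heap contents = [13, 74]
push(18): heap contents = [13, 18, 74]
push(37): heap contents = [13, 18, 37, 74]
pop() → 13: heap contents = [18, 37, 74]
push(17): heap contents = [17, 18, 37, 74]
push(53): heap contents = [17, 18, 37, 53, 74]
pop() → 17: heap contents = [18, 37, 53, 74]

Answer: 13 17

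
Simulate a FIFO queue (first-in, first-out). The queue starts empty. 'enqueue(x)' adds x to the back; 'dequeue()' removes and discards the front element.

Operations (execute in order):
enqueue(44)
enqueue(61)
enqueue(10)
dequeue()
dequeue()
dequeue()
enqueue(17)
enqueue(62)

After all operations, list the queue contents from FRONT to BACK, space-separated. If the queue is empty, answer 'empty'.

Answer: 17 62

Derivation:
enqueue(44): [44]
enqueue(61): [44, 61]
enqueue(10): [44, 61, 10]
dequeue(): [61, 10]
dequeue(): [10]
dequeue(): []
enqueue(17): [17]
enqueue(62): [17, 62]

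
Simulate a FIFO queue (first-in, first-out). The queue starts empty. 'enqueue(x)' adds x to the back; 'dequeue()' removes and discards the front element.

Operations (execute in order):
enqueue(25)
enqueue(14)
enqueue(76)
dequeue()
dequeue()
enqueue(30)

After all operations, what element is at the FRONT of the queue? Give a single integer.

enqueue(25): queue = [25]
enqueue(14): queue = [25, 14]
enqueue(76): queue = [25, 14, 76]
dequeue(): queue = [14, 76]
dequeue(): queue = [76]
enqueue(30): queue = [76, 30]

Answer: 76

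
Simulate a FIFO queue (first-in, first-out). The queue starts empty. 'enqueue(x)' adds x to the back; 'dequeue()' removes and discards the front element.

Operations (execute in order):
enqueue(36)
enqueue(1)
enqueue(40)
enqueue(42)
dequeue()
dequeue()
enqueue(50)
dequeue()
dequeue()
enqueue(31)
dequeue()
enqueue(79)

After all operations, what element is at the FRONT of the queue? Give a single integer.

Answer: 31

Derivation:
enqueue(36): queue = [36]
enqueue(1): queue = [36, 1]
enqueue(40): queue = [36, 1, 40]
enqueue(42): queue = [36, 1, 40, 42]
dequeue(): queue = [1, 40, 42]
dequeue(): queue = [40, 42]
enqueue(50): queue = [40, 42, 50]
dequeue(): queue = [42, 50]
dequeue(): queue = [50]
enqueue(31): queue = [50, 31]
dequeue(): queue = [31]
enqueue(79): queue = [31, 79]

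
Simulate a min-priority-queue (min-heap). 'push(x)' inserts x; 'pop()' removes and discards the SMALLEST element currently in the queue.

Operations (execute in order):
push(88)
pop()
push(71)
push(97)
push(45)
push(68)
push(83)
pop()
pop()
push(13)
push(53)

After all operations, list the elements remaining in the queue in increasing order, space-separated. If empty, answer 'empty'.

push(88): heap contents = [88]
pop() → 88: heap contents = []
push(71): heap contents = [71]
push(97): heap contents = [71, 97]
push(45): heap contents = [45, 71, 97]
push(68): heap contents = [45, 68, 71, 97]
push(83): heap contents = [45, 68, 71, 83, 97]
pop() → 45: heap contents = [68, 71, 83, 97]
pop() → 68: heap contents = [71, 83, 97]
push(13): heap contents = [13, 71, 83, 97]
push(53): heap contents = [13, 53, 71, 83, 97]

Answer: 13 53 71 83 97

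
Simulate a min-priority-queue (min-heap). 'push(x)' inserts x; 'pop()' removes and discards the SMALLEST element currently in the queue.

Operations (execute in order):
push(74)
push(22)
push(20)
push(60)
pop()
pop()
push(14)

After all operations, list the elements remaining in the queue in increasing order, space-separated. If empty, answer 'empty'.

Answer: 14 60 74

Derivation:
push(74): heap contents = [74]
push(22): heap contents = [22, 74]
push(20): heap contents = [20, 22, 74]
push(60): heap contents = [20, 22, 60, 74]
pop() → 20: heap contents = [22, 60, 74]
pop() → 22: heap contents = [60, 74]
push(14): heap contents = [14, 60, 74]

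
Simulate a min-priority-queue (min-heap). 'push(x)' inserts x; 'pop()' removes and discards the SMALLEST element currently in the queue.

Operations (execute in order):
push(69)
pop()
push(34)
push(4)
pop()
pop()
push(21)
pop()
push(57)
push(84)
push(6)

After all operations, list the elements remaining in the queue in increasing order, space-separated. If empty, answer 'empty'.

push(69): heap contents = [69]
pop() → 69: heap contents = []
push(34): heap contents = [34]
push(4): heap contents = [4, 34]
pop() → 4: heap contents = [34]
pop() → 34: heap contents = []
push(21): heap contents = [21]
pop() → 21: heap contents = []
push(57): heap contents = [57]
push(84): heap contents = [57, 84]
push(6): heap contents = [6, 57, 84]

Answer: 6 57 84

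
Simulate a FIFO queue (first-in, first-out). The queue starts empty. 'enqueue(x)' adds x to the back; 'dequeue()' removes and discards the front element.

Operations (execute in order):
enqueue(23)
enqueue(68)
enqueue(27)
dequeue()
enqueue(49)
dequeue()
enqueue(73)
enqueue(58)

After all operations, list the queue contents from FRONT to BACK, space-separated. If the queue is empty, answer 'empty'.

enqueue(23): [23]
enqueue(68): [23, 68]
enqueue(27): [23, 68, 27]
dequeue(): [68, 27]
enqueue(49): [68, 27, 49]
dequeue(): [27, 49]
enqueue(73): [27, 49, 73]
enqueue(58): [27, 49, 73, 58]

Answer: 27 49 73 58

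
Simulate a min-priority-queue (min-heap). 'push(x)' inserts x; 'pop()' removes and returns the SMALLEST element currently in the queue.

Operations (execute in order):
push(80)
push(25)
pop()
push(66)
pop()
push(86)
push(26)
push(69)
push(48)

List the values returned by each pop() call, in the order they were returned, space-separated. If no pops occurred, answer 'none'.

push(80): heap contents = [80]
push(25): heap contents = [25, 80]
pop() → 25: heap contents = [80]
push(66): heap contents = [66, 80]
pop() → 66: heap contents = [80]
push(86): heap contents = [80, 86]
push(26): heap contents = [26, 80, 86]
push(69): heap contents = [26, 69, 80, 86]
push(48): heap contents = [26, 48, 69, 80, 86]

Answer: 25 66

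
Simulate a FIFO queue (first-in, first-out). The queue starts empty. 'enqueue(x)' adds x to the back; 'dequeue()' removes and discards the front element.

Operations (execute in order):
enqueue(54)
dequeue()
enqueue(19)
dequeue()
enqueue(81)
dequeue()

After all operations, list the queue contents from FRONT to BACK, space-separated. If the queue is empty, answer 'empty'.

enqueue(54): [54]
dequeue(): []
enqueue(19): [19]
dequeue(): []
enqueue(81): [81]
dequeue(): []

Answer: empty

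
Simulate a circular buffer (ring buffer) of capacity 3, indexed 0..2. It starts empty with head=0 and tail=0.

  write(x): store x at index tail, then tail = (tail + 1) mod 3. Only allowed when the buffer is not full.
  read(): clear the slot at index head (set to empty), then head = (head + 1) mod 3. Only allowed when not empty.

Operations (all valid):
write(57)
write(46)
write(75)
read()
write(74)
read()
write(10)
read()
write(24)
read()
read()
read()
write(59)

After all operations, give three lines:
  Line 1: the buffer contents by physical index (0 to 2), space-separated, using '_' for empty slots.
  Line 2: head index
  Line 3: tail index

write(57): buf=[57 _ _], head=0, tail=1, size=1
write(46): buf=[57 46 _], head=0, tail=2, size=2
write(75): buf=[57 46 75], head=0, tail=0, size=3
read(): buf=[_ 46 75], head=1, tail=0, size=2
write(74): buf=[74 46 75], head=1, tail=1, size=3
read(): buf=[74 _ 75], head=2, tail=1, size=2
write(10): buf=[74 10 75], head=2, tail=2, size=3
read(): buf=[74 10 _], head=0, tail=2, size=2
write(24): buf=[74 10 24], head=0, tail=0, size=3
read(): buf=[_ 10 24], head=1, tail=0, size=2
read(): buf=[_ _ 24], head=2, tail=0, size=1
read(): buf=[_ _ _], head=0, tail=0, size=0
write(59): buf=[59 _ _], head=0, tail=1, size=1

Answer: 59 _ _
0
1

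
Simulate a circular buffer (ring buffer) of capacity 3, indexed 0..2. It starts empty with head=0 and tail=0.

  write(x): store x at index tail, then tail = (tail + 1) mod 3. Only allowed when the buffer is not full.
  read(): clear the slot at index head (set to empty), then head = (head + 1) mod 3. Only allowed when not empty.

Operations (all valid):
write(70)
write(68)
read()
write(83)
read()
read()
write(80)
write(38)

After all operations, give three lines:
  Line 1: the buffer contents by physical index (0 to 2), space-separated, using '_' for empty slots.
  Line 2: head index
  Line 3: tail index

Answer: 80 38 _
0
2

Derivation:
write(70): buf=[70 _ _], head=0, tail=1, size=1
write(68): buf=[70 68 _], head=0, tail=2, size=2
read(): buf=[_ 68 _], head=1, tail=2, size=1
write(83): buf=[_ 68 83], head=1, tail=0, size=2
read(): buf=[_ _ 83], head=2, tail=0, size=1
read(): buf=[_ _ _], head=0, tail=0, size=0
write(80): buf=[80 _ _], head=0, tail=1, size=1
write(38): buf=[80 38 _], head=0, tail=2, size=2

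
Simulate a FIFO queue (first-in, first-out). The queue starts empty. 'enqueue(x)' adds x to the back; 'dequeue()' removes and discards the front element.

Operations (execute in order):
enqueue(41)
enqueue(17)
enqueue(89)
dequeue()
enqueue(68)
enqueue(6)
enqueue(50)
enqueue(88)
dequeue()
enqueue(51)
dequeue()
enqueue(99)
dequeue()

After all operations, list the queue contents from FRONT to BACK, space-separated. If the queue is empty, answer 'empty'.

Answer: 6 50 88 51 99

Derivation:
enqueue(41): [41]
enqueue(17): [41, 17]
enqueue(89): [41, 17, 89]
dequeue(): [17, 89]
enqueue(68): [17, 89, 68]
enqueue(6): [17, 89, 68, 6]
enqueue(50): [17, 89, 68, 6, 50]
enqueue(88): [17, 89, 68, 6, 50, 88]
dequeue(): [89, 68, 6, 50, 88]
enqueue(51): [89, 68, 6, 50, 88, 51]
dequeue(): [68, 6, 50, 88, 51]
enqueue(99): [68, 6, 50, 88, 51, 99]
dequeue(): [6, 50, 88, 51, 99]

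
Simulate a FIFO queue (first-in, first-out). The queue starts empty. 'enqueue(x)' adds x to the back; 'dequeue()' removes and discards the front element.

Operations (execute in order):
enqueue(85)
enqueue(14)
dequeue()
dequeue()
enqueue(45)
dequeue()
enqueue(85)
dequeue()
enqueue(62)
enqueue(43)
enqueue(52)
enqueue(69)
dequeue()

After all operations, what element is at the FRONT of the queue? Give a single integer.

Answer: 43

Derivation:
enqueue(85): queue = [85]
enqueue(14): queue = [85, 14]
dequeue(): queue = [14]
dequeue(): queue = []
enqueue(45): queue = [45]
dequeue(): queue = []
enqueue(85): queue = [85]
dequeue(): queue = []
enqueue(62): queue = [62]
enqueue(43): queue = [62, 43]
enqueue(52): queue = [62, 43, 52]
enqueue(69): queue = [62, 43, 52, 69]
dequeue(): queue = [43, 52, 69]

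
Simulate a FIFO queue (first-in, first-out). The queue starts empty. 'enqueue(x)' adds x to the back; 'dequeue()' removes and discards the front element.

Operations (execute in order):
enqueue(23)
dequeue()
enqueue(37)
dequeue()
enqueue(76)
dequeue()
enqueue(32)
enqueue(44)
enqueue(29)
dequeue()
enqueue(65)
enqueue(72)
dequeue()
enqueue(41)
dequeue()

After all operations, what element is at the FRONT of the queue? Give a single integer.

enqueue(23): queue = [23]
dequeue(): queue = []
enqueue(37): queue = [37]
dequeue(): queue = []
enqueue(76): queue = [76]
dequeue(): queue = []
enqueue(32): queue = [32]
enqueue(44): queue = [32, 44]
enqueue(29): queue = [32, 44, 29]
dequeue(): queue = [44, 29]
enqueue(65): queue = [44, 29, 65]
enqueue(72): queue = [44, 29, 65, 72]
dequeue(): queue = [29, 65, 72]
enqueue(41): queue = [29, 65, 72, 41]
dequeue(): queue = [65, 72, 41]

Answer: 65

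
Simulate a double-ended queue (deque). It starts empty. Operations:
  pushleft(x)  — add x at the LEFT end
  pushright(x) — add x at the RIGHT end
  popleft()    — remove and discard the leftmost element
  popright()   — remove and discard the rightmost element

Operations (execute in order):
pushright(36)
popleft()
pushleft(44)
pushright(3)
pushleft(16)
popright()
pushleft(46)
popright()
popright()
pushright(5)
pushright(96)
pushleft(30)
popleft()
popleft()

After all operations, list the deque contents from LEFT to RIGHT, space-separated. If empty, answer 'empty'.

pushright(36): [36]
popleft(): []
pushleft(44): [44]
pushright(3): [44, 3]
pushleft(16): [16, 44, 3]
popright(): [16, 44]
pushleft(46): [46, 16, 44]
popright(): [46, 16]
popright(): [46]
pushright(5): [46, 5]
pushright(96): [46, 5, 96]
pushleft(30): [30, 46, 5, 96]
popleft(): [46, 5, 96]
popleft(): [5, 96]

Answer: 5 96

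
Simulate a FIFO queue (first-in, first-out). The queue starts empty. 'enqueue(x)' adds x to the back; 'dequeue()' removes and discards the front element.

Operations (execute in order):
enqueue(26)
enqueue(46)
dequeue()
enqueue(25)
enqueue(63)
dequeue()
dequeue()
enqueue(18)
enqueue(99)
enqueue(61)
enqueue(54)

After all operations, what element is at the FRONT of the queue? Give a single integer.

enqueue(26): queue = [26]
enqueue(46): queue = [26, 46]
dequeue(): queue = [46]
enqueue(25): queue = [46, 25]
enqueue(63): queue = [46, 25, 63]
dequeue(): queue = [25, 63]
dequeue(): queue = [63]
enqueue(18): queue = [63, 18]
enqueue(99): queue = [63, 18, 99]
enqueue(61): queue = [63, 18, 99, 61]
enqueue(54): queue = [63, 18, 99, 61, 54]

Answer: 63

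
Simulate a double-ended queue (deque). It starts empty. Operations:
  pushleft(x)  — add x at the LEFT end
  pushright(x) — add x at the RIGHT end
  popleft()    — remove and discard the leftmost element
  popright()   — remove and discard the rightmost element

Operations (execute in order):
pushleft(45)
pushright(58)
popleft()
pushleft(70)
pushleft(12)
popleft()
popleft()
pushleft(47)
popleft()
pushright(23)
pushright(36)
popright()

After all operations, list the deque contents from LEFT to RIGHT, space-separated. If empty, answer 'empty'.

Answer: 58 23

Derivation:
pushleft(45): [45]
pushright(58): [45, 58]
popleft(): [58]
pushleft(70): [70, 58]
pushleft(12): [12, 70, 58]
popleft(): [70, 58]
popleft(): [58]
pushleft(47): [47, 58]
popleft(): [58]
pushright(23): [58, 23]
pushright(36): [58, 23, 36]
popright(): [58, 23]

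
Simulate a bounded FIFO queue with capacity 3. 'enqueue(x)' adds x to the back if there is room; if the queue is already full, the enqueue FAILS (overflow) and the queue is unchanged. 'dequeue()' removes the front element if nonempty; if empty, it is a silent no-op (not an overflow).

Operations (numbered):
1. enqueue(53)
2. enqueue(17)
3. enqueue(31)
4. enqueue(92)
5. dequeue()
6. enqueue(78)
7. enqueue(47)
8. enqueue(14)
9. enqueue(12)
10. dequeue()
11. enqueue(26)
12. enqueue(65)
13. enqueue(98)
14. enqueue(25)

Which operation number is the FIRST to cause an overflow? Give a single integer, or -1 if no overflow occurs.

Answer: 4

Derivation:
1. enqueue(53): size=1
2. enqueue(17): size=2
3. enqueue(31): size=3
4. enqueue(92): size=3=cap → OVERFLOW (fail)
5. dequeue(): size=2
6. enqueue(78): size=3
7. enqueue(47): size=3=cap → OVERFLOW (fail)
8. enqueue(14): size=3=cap → OVERFLOW (fail)
9. enqueue(12): size=3=cap → OVERFLOW (fail)
10. dequeue(): size=2
11. enqueue(26): size=3
12. enqueue(65): size=3=cap → OVERFLOW (fail)
13. enqueue(98): size=3=cap → OVERFLOW (fail)
14. enqueue(25): size=3=cap → OVERFLOW (fail)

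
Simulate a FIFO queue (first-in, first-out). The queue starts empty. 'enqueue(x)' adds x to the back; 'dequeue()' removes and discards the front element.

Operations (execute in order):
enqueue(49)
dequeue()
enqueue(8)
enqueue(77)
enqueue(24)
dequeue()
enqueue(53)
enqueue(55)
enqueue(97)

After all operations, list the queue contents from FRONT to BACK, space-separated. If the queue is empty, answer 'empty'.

enqueue(49): [49]
dequeue(): []
enqueue(8): [8]
enqueue(77): [8, 77]
enqueue(24): [8, 77, 24]
dequeue(): [77, 24]
enqueue(53): [77, 24, 53]
enqueue(55): [77, 24, 53, 55]
enqueue(97): [77, 24, 53, 55, 97]

Answer: 77 24 53 55 97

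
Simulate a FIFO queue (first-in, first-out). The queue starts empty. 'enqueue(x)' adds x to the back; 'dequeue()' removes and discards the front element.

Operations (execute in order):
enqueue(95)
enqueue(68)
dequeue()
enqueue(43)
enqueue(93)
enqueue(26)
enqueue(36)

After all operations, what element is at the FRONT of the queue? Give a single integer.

Answer: 68

Derivation:
enqueue(95): queue = [95]
enqueue(68): queue = [95, 68]
dequeue(): queue = [68]
enqueue(43): queue = [68, 43]
enqueue(93): queue = [68, 43, 93]
enqueue(26): queue = [68, 43, 93, 26]
enqueue(36): queue = [68, 43, 93, 26, 36]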